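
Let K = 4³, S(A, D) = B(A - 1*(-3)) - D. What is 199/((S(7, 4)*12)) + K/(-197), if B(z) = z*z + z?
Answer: -42205/250584 ≈ -0.16843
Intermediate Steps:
B(z) = z + z² (B(z) = z² + z = z + z²)
S(A, D) = -D + (3 + A)*(4 + A) (S(A, D) = (A - 1*(-3))*(1 + (A - 1*(-3))) - D = (A + 3)*(1 + (A + 3)) - D = (3 + A)*(1 + (3 + A)) - D = (3 + A)*(4 + A) - D = -D + (3 + A)*(4 + A))
K = 64
199/((S(7, 4)*12)) + K/(-197) = 199/(((-1*4 + (3 + 7)*(4 + 7))*12)) + 64/(-197) = 199/(((-4 + 10*11)*12)) + 64*(-1/197) = 199/(((-4 + 110)*12)) - 64/197 = 199/((106*12)) - 64/197 = 199/1272 - 64/197 = -42205/250584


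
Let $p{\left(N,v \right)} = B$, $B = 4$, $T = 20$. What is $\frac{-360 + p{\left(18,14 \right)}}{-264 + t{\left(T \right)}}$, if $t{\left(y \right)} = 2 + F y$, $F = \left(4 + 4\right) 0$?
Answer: $\frac{178}{131} \approx 1.3588$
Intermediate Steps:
$p{\left(N,v \right)} = 4$
$F = 0$ ($F = 8 \cdot 0 = 0$)
$t{\left(y \right)} = 2$ ($t{\left(y \right)} = 2 + 0 y = 2 + 0 = 2$)
$\frac{-360 + p{\left(18,14 \right)}}{-264 + t{\left(T \right)}} = \frac{-360 + 4}{-264 + 2} = - \frac{356}{-262} = \left(-356\right) \left(- \frac{1}{262}\right) = \frac{178}{131}$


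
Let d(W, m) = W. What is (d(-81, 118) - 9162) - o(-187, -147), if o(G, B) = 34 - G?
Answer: -9464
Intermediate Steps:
(d(-81, 118) - 9162) - o(-187, -147) = (-81 - 9162) - (34 - 1*(-187)) = -9243 - (34 + 187) = -9243 - 1*221 = -9243 - 221 = -9464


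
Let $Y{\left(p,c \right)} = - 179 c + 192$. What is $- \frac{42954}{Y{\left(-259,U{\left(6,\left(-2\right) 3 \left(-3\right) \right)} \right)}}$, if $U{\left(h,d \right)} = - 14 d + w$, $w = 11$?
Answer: $- \frac{42954}{43331} \approx -0.9913$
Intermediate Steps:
$U{\left(h,d \right)} = 11 - 14 d$ ($U{\left(h,d \right)} = - 14 d + 11 = 11 - 14 d$)
$Y{\left(p,c \right)} = 192 - 179 c$
$- \frac{42954}{Y{\left(-259,U{\left(6,\left(-2\right) 3 \left(-3\right) \right)} \right)}} = - \frac{42954}{192 - 179 \left(11 - 14 \left(-2\right) 3 \left(-3\right)\right)} = - \frac{42954}{192 - 179 \left(11 - 14 \left(\left(-6\right) \left(-3\right)\right)\right)} = - \frac{42954}{192 - 179 \left(11 - 252\right)} = - \frac{42954}{192 - -43139} = - \frac{42954}{192 + 43139} = - \frac{42954}{43331}$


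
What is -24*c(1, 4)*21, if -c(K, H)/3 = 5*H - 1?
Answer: 28728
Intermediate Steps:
c(K, H) = 3 - 15*H (c(K, H) = -3*(5*H - 1) = -3*(-1 + 5*H) = 3 - 15*H)
-24*c(1, 4)*21 = -24*(3 - 15*4)*21 = -24*(3 - 60)*21 = -24*(-57)*21 = 1368*21 = 28728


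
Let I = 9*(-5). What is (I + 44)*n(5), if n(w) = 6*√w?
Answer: -6*√5 ≈ -13.416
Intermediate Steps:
I = -45
(I + 44)*n(5) = (-45 + 44)*(6*√5) = -6*√5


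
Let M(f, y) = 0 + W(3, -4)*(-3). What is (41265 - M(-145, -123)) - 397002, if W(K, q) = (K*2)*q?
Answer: -355809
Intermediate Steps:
W(K, q) = 2*K*q (W(K, q) = (2*K)*q = 2*K*q)
M(f, y) = 72 (M(f, y) = 0 + (2*3*(-4))*(-3) = 0 - 24*(-3) = 0 + 72 = 72)
(41265 - M(-145, -123)) - 397002 = (41265 - 1*72) - 397002 = (41265 - 72) - 397002 = 41193 - 397002 = -355809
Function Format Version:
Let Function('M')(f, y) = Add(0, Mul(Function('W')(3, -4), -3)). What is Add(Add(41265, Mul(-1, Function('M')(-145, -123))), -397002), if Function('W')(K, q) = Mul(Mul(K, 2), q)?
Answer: -355809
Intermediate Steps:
Function('W')(K, q) = Mul(2, K, q) (Function('W')(K, q) = Mul(Mul(2, K), q) = Mul(2, K, q))
Function('M')(f, y) = 72 (Function('M')(f, y) = Add(0, Mul(Mul(2, 3, -4), -3)) = Add(0, Mul(-24, -3)) = Add(0, 72) = 72)
Add(Add(41265, Mul(-1, Function('M')(-145, -123))), -397002) = Add(Add(41265, Mul(-1, 72)), -397002) = Add(Add(41265, -72), -397002) = Add(41193, -397002) = -355809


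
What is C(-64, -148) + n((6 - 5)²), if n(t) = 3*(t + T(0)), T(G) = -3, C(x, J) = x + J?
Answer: -218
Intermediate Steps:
C(x, J) = J + x
n(t) = -9 + 3*t (n(t) = 3*(t - 3) = 3*(-3 + t) = -9 + 3*t)
C(-64, -148) + n((6 - 5)²) = (-148 - 64) + (-9 + 3*(6 - 5)²) = -212 + (-9 + 3*1²) = -212 + (-9 + 3*1) = -212 + (-9 + 3) = -212 - 6 = -218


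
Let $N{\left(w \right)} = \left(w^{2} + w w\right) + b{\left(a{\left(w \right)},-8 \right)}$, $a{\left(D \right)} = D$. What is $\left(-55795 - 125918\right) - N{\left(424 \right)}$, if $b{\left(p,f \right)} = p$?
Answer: $-541689$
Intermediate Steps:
$N{\left(w \right)} = w + 2 w^{2}$ ($N{\left(w \right)} = \left(w^{2} + w w\right) + w = \left(w^{2} + w^{2}\right) + w = 2 w^{2} + w = w + 2 w^{2}$)
$\left(-55795 - 125918\right) - N{\left(424 \right)} = \left(-55795 - 125918\right) - 424 \left(1 + 2 \cdot 424\right) = -181713 - 424 \left(1 + 848\right) = -181713 - 424 \cdot 849 = -181713 - 359976 = -541689$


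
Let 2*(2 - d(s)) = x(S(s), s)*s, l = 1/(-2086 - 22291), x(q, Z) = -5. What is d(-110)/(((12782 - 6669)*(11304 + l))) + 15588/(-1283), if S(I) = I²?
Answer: -2019826130712627/166245578845481 ≈ -12.150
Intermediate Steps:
l = -1/24377 (l = 1/(-24377) = -1/24377 ≈ -4.1022e-5)
d(s) = 2 + 5*s/2 (d(s) = 2 - (-5)*s/2 = 2 + 5*s/2)
d(-110)/(((12782 - 6669)*(11304 + l))) + 15588/(-1283) = (2 + (5/2)*(-110))/(((12782 - 6669)*(11304 - 1/24377))) + 15588/(-1283) = (2 - 275)/((6113*(275557607/24377))) + 15588*(-1/1283) = -273/1684483651591/24377 - 15588/1283 = -273*24377/1684483651591 - 15588/1283 = -511917/129575665507 - 15588/1283 = -2019826130712627/166245578845481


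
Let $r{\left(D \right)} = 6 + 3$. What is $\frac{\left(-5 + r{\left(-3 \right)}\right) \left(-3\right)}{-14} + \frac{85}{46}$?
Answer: $\frac{871}{322} \approx 2.705$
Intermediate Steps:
$r{\left(D \right)} = 9$
$\frac{\left(-5 + r{\left(-3 \right)}\right) \left(-3\right)}{-14} + \frac{85}{46} = \frac{\left(-5 + 9\right) \left(-3\right)}{-14} + \frac{85}{46} = 4 \left(-3\right) \left(- \frac{1}{14}\right) + 85 \cdot \frac{1}{46} = \left(-12\right) \left(- \frac{1}{14}\right) + \frac{85}{46} = \frac{6}{7} + \frac{85}{46} = \frac{871}{322}$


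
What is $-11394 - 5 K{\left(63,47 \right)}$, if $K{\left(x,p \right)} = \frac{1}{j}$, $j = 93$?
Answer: $- \frac{1059647}{93} \approx -11394.0$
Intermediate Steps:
$K{\left(x,p \right)} = \frac{1}{93}$
$-11394 - 5 K{\left(63,47 \right)} = -11394 - 5 \cdot \frac{1}{93} = -11394 - \frac{5}{93} = - \frac{1059647}{93}$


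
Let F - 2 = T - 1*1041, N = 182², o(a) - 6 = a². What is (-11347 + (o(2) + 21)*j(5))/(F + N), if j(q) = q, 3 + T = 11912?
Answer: -5596/21997 ≈ -0.25440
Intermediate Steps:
T = 11909 (T = -3 + 11912 = 11909)
o(a) = 6 + a²
N = 33124
F = 10870 (F = 2 + (11909 - 1*1041) = 2 + (11909 - 1041) = 2 + 10868 = 10870)
(-11347 + (o(2) + 21)*j(5))/(F + N) = (-11347 + ((6 + 2²) + 21)*5)/(10870 + 33124) = (-11347 + ((6 + 4) + 21)*5)/43994 = (-11347 + (10 + 21)*5)*(1/43994) = (-11347 + 31*5)*(1/43994) = (-11347 + 155)*(1/43994) = -11192*1/43994 = -5596/21997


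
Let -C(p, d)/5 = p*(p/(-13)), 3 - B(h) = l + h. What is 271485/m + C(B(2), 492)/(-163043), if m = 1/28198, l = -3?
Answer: 16225932141292690/2119559 ≈ 7.6553e+9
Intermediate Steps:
m = 1/28198 ≈ 3.5463e-5
B(h) = 6 - h (B(h) = 3 - (-3 + h) = 3 + (3 - h) = 6 - h)
C(p, d) = 5*p**2/13 (C(p, d) = -5*p*p/(-13) = -5*p*p*(-1/13) = -5*p*(-p/13) = -(-5)*p**2/13 = 5*p**2/13)
271485/m + C(B(2), 492)/(-163043) = 271485/(1/28198) + (5*(6 - 1*2)**2/13)/(-163043) = 271485*28198 + (5*(6 - 2)**2/13)*(-1/163043) = 7655334030 + ((5/13)*4**2)*(-1/163043) = 7655334030 + ((5/13)*16)*(-1/163043) = 7655334030 + (80/13)*(-1/163043) = 7655334030 - 80/2119559 = 16225932141292690/2119559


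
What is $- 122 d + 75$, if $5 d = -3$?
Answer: $\frac{741}{5} \approx 148.2$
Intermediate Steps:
$d = - \frac{3}{5}$ ($d = \frac{1}{5} \left(-3\right) = - \frac{3}{5} \approx -0.6$)
$- 122 d + 75 = \left(-122\right) \left(- \frac{3}{5}\right) + 75 = \frac{366}{5} + 75 = \frac{741}{5}$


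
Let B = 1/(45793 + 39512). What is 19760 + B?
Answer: 1685626801/85305 ≈ 19760.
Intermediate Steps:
B = 1/85305 ≈ 1.1723e-5
19760 + B = 19760 + 1/85305 = 1685626801/85305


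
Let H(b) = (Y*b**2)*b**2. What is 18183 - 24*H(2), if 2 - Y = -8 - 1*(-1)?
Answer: 14727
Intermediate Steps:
Y = 9 (Y = 2 - (-8 - 1*(-1)) = 2 - (-8 + 1) = 2 - 1*(-7) = 2 + 7 = 9)
H(b) = 9*b**4 (H(b) = (9*b**2)*b**2 = 9*b**4)
18183 - 24*H(2) = 18183 - 216*2**4 = 18183 - 216*16 = 18183 - 24*144 = 18183 - 3456 = 14727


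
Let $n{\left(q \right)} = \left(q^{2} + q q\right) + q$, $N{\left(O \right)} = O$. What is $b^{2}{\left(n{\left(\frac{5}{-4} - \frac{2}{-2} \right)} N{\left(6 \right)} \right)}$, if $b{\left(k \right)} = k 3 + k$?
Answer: $9$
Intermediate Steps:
$n{\left(q \right)} = q + 2 q^{2}$ ($n{\left(q \right)} = \left(q^{2} + q^{2}\right) + q = 2 q^{2} + q = q + 2 q^{2}$)
$b{\left(k \right)} = 4 k$ ($b{\left(k \right)} = 3 k + k = 4 k$)
$b^{2}{\left(n{\left(\frac{5}{-4} - \frac{2}{-2} \right)} N{\left(6 \right)} \right)} = \left(4 \left(\frac{5}{-4} - \frac{2}{-2}\right) \left(1 + 2 \left(\frac{5}{-4} - \frac{2}{-2}\right)\right) 6\right)^{2} = \left(4 \left(5 \left(- \frac{1}{4}\right) - -1\right) \left(1 + 2 \left(5 \left(- \frac{1}{4}\right) - -1\right)\right) 6\right)^{2} = \left(4 \left(- \frac{5}{4} + 1\right) \left(1 + 2 \left(- \frac{5}{4} + 1\right)\right) 6\right)^{2} = \left(4 - \frac{1 + 2 \left(- \frac{1}{4}\right)}{4} \cdot 6\right)^{2} = \left(4 - \frac{1 - \frac{1}{2}}{4} \cdot 6\right)^{2} = \left(4 \left(- \frac{1}{4}\right) \frac{1}{2} \cdot 6\right)^{2} = \left(4 \left(\left(- \frac{1}{8}\right) 6\right)\right)^{2} = \left(4 \left(- \frac{3}{4}\right)\right)^{2} = \left(-3\right)^{2} = 9$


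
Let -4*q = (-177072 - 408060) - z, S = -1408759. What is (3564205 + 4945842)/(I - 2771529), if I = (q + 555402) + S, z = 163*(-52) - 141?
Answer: -34040188/13923029 ≈ -2.4449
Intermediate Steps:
z = -8617 (z = -8476 - 141 = -8617)
q = 576515/4 (q = -((-177072 - 408060) - 1*(-8617))/4 = -(-585132 + 8617)/4 = -1/4*(-576515) = 576515/4 ≈ 1.4413e+5)
I = -2836913/4 (I = (576515/4 + 555402) - 1408759 = 2798123/4 - 1408759 = -2836913/4 ≈ -7.0923e+5)
(3564205 + 4945842)/(I - 2771529) = (3564205 + 4945842)/(-2836913/4 - 2771529) = 8510047/(-13923029/4) = 8510047*(-4/13923029) = -34040188/13923029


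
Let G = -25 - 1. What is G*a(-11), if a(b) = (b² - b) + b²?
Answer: -6578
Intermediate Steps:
G = -26
a(b) = -b + 2*b²
G*a(-11) = -(-286)*(-1 + 2*(-11)) = -(-286)*(-1 - 22) = -(-286)*(-23) = -26*253 = -6578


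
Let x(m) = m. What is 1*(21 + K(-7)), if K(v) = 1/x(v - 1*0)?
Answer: 146/7 ≈ 20.857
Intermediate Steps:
K(v) = 1/v (K(v) = 1/(v - 1*0) = 1/(v + 0) = 1/v)
1*(21 + K(-7)) = 1*(21 + 1/(-7)) = 1*(21 - ⅐) = 1*(146/7) = 146/7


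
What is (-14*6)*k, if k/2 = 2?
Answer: -336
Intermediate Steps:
k = 4 (k = 2*2 = 4)
(-14*6)*k = -14*6*4 = -84*4 = -336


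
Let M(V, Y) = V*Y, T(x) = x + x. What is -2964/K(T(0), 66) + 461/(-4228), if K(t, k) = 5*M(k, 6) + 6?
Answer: -2241223/1399468 ≈ -1.6015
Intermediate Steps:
T(x) = 2*x
K(t, k) = 6 + 30*k (K(t, k) = 5*(k*6) + 6 = 5*(6*k) + 6 = 30*k + 6 = 6 + 30*k)
-2964/K(T(0), 66) + 461/(-4228) = -2964/(6 + 30*66) + 461/(-4228) = -2964/(6 + 1980) + 461*(-1/4228) = -2964/1986 - 461/4228 = -2964*1/1986 - 461/4228 = -494/331 - 461/4228 = -2241223/1399468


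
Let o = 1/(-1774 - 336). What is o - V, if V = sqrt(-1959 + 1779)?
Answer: -1/2110 - 6*I*sqrt(5) ≈ -0.00047393 - 13.416*I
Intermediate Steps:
V = 6*I*sqrt(5) (V = sqrt(-180) = 6*I*sqrt(5) ≈ 13.416*I)
o = -1/2110 (o = 1/(-2110) = -1/2110 ≈ -0.00047393)
o - V = -1/2110 - 6*I*sqrt(5)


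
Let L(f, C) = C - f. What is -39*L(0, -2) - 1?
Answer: 77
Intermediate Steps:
-39*L(0, -2) - 1 = -39*(-2 - 1*0) - 1 = -39*(-2 + 0) - 1 = -39*(-2) - 1 = 78 - 1 = 77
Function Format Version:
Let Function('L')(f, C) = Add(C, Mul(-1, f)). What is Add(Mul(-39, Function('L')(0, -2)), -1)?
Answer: 77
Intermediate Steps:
Add(Mul(-39, Function('L')(0, -2)), -1) = Add(Mul(-39, Add(-2, Mul(-1, 0))), -1) = Add(Mul(-39, Add(-2, 0)), -1) = Add(Mul(-39, -2), -1) = Add(78, -1) = 77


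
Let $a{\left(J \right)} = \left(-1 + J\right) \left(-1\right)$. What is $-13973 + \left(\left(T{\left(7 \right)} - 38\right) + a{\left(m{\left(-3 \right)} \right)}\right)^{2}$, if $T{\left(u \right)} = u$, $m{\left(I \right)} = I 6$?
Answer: $-13829$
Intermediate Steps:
$m{\left(I \right)} = 6 I$
$a{\left(J \right)} = 1 - J$
$-13973 + \left(\left(T{\left(7 \right)} - 38\right) + a{\left(m{\left(-3 \right)} \right)}\right)^{2} = -13973 + \left(\left(7 - 38\right) - \left(-1 + 6 \left(-3\right)\right)\right)^{2} = -13973 + \left(-31 + \left(1 - -18\right)\right)^{2} = -13973 + \left(-31 + \left(1 + 18\right)\right)^{2} = -13973 + \left(-31 + 19\right)^{2} = -13973 + \left(-12\right)^{2} = -13973 + 144 = -13829$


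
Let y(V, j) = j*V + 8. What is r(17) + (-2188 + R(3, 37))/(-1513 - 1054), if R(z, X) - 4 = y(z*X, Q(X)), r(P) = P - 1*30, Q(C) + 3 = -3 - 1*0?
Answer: -30529/2567 ≈ -11.893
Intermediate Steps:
Q(C) = -6 (Q(C) = -3 + (-3 - 1*0) = -3 + (-3 + 0) = -3 - 3 = -6)
y(V, j) = 8 + V*j (y(V, j) = V*j + 8 = 8 + V*j)
r(P) = -30 + P (r(P) = P - 30 = -30 + P)
R(z, X) = 12 - 6*X*z (R(z, X) = 4 + (8 + (z*X)*(-6)) = 4 + (8 + (X*z)*(-6)) = 4 + (8 - 6*X*z) = 12 - 6*X*z)
r(17) + (-2188 + R(3, 37))/(-1513 - 1054) = (-30 + 17) + (-2188 + (12 - 6*37*3))/(-1513 - 1054) = -13 + (-2188 + (12 - 666))/(-2567) = -13 + (-2188 - 654)*(-1/2567) = -13 - 2842*(-1/2567) = -13 + 2842/2567 = -30529/2567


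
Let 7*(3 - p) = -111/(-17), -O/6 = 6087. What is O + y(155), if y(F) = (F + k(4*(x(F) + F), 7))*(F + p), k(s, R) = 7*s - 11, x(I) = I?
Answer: 160583266/119 ≈ 1.3494e+6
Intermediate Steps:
O = -36522 (O = -6*6087 = -36522)
k(s, R) = -11 + 7*s
p = 246/119 (p = 3 - (-111)/(7*(-17)) = 3 - (-111)*(-1)/(7*17) = 3 - 1/7*111/17 = 3 - 111/119 = 246/119 ≈ 2.0672)
y(F) = (-11 + 57*F)*(246/119 + F) (y(F) = (F + (-11 + 7*(4*(F + F))))*(F + 246/119) = (F + (-11 + 7*(4*(2*F))))*(246/119 + F) = (F + (-11 + 7*(8*F)))*(246/119 + F) = (F + (-11 + 56*F))*(246/119 + F) = (-11 + 57*F)*(246/119 + F))
O + y(155) = -36522 + (-2706/119 + 57*155**2 + (12713/119)*155) = -36522 + (-2706/119 + 57*24025 + 1970515/119) = -36522 + (-2706/119 + 1369425 + 1970515/119) = -36522 + 164929384/119 = 160583266/119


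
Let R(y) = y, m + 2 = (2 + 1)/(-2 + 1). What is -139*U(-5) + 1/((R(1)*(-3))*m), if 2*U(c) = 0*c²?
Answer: 1/15 ≈ 0.066667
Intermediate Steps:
m = -5 (m = -2 + (2 + 1)/(-2 + 1) = -2 + 3/(-1) = -2 + 3*(-1) = -2 - 3 = -5)
U(c) = 0 (U(c) = (0*c²)/2 = (½)*0 = 0)
-139*U(-5) + 1/((R(1)*(-3))*m) = -139*0 + 1/((1*(-3))*(-5)) = 0 + 1/(-3*(-5)) = 0 + 1/15 = 1/15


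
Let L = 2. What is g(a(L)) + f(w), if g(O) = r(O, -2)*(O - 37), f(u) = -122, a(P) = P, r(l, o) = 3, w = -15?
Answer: -227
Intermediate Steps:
g(O) = -111 + 3*O (g(O) = 3*(O - 37) = 3*(-37 + O) = -111 + 3*O)
g(a(L)) + f(w) = (-111 + 3*2) - 122 = (-111 + 6) - 122 = -105 - 122 = -227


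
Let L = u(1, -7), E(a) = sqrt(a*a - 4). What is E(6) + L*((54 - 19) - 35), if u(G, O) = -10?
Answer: 4*sqrt(2) ≈ 5.6569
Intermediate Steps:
E(a) = sqrt(-4 + a**2) (E(a) = sqrt(a**2 - 4) = sqrt(-4 + a**2))
L = -10
E(6) + L*((54 - 19) - 35) = sqrt(-4 + 6**2) - 10*((54 - 19) - 35) = sqrt(-4 + 36) - 10*(35 - 35) = sqrt(32) - 10*0 = 4*sqrt(2) + 0 = 4*sqrt(2)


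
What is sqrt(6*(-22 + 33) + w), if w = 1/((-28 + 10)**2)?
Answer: sqrt(21385)/18 ≈ 8.1242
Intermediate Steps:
w = 1/324 (w = 1/((-18)**2) = 1/324 ≈ 0.0030864)
sqrt(6*(-22 + 33) + w) = sqrt(6*(-22 + 33) + 1/324) = sqrt(6*11 + 1/324) = sqrt(66 + 1/324) = sqrt(21385/324) = sqrt(21385)/18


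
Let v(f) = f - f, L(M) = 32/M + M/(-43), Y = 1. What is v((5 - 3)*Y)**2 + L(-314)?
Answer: 48610/6751 ≈ 7.2004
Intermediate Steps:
L(M) = 32/M - M/43 (L(M) = 32/M + M*(-1/43) = 32/M - M/43)
v(f) = 0
v((5 - 3)*Y)**2 + L(-314) = 0**2 + (32/(-314) - 1/43*(-314)) = 0 + (32*(-1/314) + 314/43) = 0 + (-16/157 + 314/43) = 0 + 48610/6751 = 48610/6751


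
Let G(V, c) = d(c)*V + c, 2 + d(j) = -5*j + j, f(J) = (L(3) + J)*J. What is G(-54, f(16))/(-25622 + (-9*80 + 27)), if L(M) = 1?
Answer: -59132/26315 ≈ -2.2471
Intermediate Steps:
f(J) = J*(1 + J) (f(J) = (1 + J)*J = J*(1 + J))
d(j) = -2 - 4*j (d(j) = -2 + (-5*j + j) = -2 - 4*j)
G(V, c) = c + V*(-2 - 4*c) (G(V, c) = (-2 - 4*c)*V + c = V*(-2 - 4*c) + c = c + V*(-2 - 4*c))
G(-54, f(16))/(-25622 + (-9*80 + 27)) = (16*(1 + 16) - 2*(-54)*(1 + 2*(16*(1 + 16))))/(-25622 + (-9*80 + 27)) = (16*17 - 2*(-54)*(1 + 2*(16*17)))/(-25622 + (-720 + 27)) = (272 - 2*(-54)*(1 + 2*272))/(-25622 - 693) = (272 - 2*(-54)*(1 + 544))/(-26315) = (272 - 2*(-54)*545)*(-1/26315) = (272 + 58860)*(-1/26315) = 59132*(-1/26315) = -59132/26315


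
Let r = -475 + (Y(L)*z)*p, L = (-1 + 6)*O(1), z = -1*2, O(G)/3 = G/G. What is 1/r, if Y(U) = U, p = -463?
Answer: 1/13415 ≈ 7.4543e-5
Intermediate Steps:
O(G) = 3 (O(G) = 3*(G/G) = 3*1 = 3)
z = -2
L = 15 (L = (-1 + 6)*3 = 5*3 = 15)
r = 13415 (r = -475 + (15*(-2))*(-463) = -475 - 30*(-463) = -475 + 13890 = 13415)
1/r = 1/13415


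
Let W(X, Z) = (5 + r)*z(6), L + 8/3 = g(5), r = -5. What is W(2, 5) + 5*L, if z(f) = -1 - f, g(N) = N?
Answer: 35/3 ≈ 11.667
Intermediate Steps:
L = 7/3 (L = -8/3 + 5 = 7/3 ≈ 2.3333)
W(X, Z) = 0 (W(X, Z) = (5 - 5)*(-1 - 1*6) = 0*(-1 - 6) = 0*(-7) = 0)
W(2, 5) + 5*L = 0 + 5*(7/3) = 0 + 35/3 = 35/3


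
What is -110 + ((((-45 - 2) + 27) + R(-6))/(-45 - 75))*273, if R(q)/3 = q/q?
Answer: -2853/40 ≈ -71.325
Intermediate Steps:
R(q) = 3 (R(q) = 3*(q/q) = 3*1 = 3)
-110 + ((((-45 - 2) + 27) + R(-6))/(-45 - 75))*273 = -110 + ((((-45 - 2) + 27) + 3)/(-45 - 75))*273 = -110 + (((-47 + 27) + 3)/(-120))*273 = -110 + ((-20 + 3)*(-1/120))*273 = -110 - 17*(-1/120)*273 = -110 + (17/120)*273 = -110 + 1547/40 = -2853/40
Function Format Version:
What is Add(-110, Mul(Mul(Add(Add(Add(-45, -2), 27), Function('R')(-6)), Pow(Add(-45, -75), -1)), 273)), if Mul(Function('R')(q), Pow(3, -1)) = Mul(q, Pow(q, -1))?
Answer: Rational(-2853, 40) ≈ -71.325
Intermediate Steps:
Function('R')(q) = 3 (Function('R')(q) = Mul(3, Mul(q, Pow(q, -1))) = Mul(3, 1) = 3)
Add(-110, Mul(Mul(Add(Add(Add(-45, -2), 27), Function('R')(-6)), Pow(Add(-45, -75), -1)), 273)) = Add(-110, Mul(Mul(Add(Add(Add(-45, -2), 27), 3), Pow(Add(-45, -75), -1)), 273)) = Add(-110, Mul(Mul(Add(Add(-47, 27), 3), Pow(-120, -1)), 273)) = Add(-110, Mul(Mul(Add(-20, 3), Rational(-1, 120)), 273)) = Add(-110, Mul(Mul(-17, Rational(-1, 120)), 273)) = Add(-110, Mul(Rational(17, 120), 273)) = Add(-110, Rational(1547, 40)) = Rational(-2853, 40)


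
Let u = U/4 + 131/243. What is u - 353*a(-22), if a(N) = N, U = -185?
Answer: 7504121/972 ≈ 7720.3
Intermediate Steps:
u = -44431/972 (u = -185/4 + 131/243 = -44431/972 ≈ -45.711)
u - 353*a(-22) = -44431/972 - 353*(-22) = -44431/972 + 7766 = 7504121/972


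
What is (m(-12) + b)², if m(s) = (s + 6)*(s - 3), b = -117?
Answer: 729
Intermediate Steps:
m(s) = (-3 + s)*(6 + s) (m(s) = (6 + s)*(-3 + s) = (-3 + s)*(6 + s))
(m(-12) + b)² = ((-18 + (-12)² + 3*(-12)) - 117)² = ((-18 + 144 - 36) - 117)² = (90 - 117)² = (-27)² = 729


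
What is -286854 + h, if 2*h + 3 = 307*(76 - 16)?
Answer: -555291/2 ≈ -2.7765e+5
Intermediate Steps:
h = 18417/2 (h = -3/2 + (307*(76 - 16))/2 = -3/2 + (307*60)/2 = -3/2 + (½)*18420 = -3/2 + 9210 = 18417/2 ≈ 9208.5)
-286854 + h = -286854 + 18417/2 = -555291/2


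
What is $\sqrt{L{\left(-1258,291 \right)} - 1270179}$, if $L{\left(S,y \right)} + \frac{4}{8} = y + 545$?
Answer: $\frac{i \sqrt{5077374}}{2} \approx 1126.7 i$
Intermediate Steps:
$L{\left(S,y \right)} = \frac{1089}{2} + y$ ($L{\left(S,y \right)} = - \frac{1}{2} + \left(y + 545\right) = - \frac{1}{2} + \left(545 + y\right) = \frac{1089}{2} + y$)
$\sqrt{L{\left(-1258,291 \right)} - 1270179} = \sqrt{\left(\frac{1089}{2} + 291\right) - 1270179} = \sqrt{\frac{1671}{2} - 1270179} = \sqrt{- \frac{2538687}{2}} = \frac{i \sqrt{5077374}}{2}$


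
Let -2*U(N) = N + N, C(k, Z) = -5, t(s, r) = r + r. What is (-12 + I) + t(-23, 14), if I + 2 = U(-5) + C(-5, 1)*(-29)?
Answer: 164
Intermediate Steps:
t(s, r) = 2*r
U(N) = -N (U(N) = -(N + N)/2 = -N)
I = 148 (I = -2 + (-1*(-5) - 5*(-29)) = -2 + (5 + 145) = -2 + 150 = 148)
(-12 + I) + t(-23, 14) = (-12 + 148) + 2*14 = 136 + 28 = 164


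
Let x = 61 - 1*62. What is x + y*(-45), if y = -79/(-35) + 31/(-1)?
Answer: 9047/7 ≈ 1292.4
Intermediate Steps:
x = -1 (x = 61 - 62 = -1)
y = -1006/35 (y = -79*(-1/35) + 31*(-1) = 79/35 - 31 = -1006/35 ≈ -28.743)
x + y*(-45) = -1 - 1006/35*(-45) = -1 + 9054/7 = 9047/7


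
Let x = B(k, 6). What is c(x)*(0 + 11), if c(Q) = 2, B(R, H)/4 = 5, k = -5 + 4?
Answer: 22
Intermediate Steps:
k = -1
B(R, H) = 20 (B(R, H) = 4*5 = 20)
x = 20
c(x)*(0 + 11) = 2*(0 + 11) = 2*11 = 22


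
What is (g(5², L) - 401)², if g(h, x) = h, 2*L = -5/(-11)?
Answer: 141376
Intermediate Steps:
L = 5/22 (L = (-5/(-11))/2 = (-5*(-1/11))/2 = (½)*(5/11) = 5/22 ≈ 0.22727)
(g(5², L) - 401)² = (5² - 401)² = (25 - 401)² = (-376)² = 141376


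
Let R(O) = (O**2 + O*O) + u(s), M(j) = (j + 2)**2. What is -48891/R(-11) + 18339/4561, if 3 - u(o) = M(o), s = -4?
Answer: -218572152/1099201 ≈ -198.85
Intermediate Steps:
M(j) = (2 + j)**2
u(o) = 3 - (2 + o)**2
R(O) = -1 + 2*O**2 (R(O) = (O**2 + O*O) + (3 - (2 - 4)**2) = (O**2 + O**2) + (3 - 1*(-2)**2) = 2*O**2 + (3 - 1*4) = 2*O**2 + (3 - 4) = 2*O**2 - 1 = -1 + 2*O**2)
-48891/R(-11) + 18339/4561 = -48891/(-1 + 2*(-11)**2) + 18339/4561 = -48891/(-1 + 2*121) + 18339*(1/4561) = -48891/(-1 + 242) + 18339/4561 = -48891/241 + 18339/4561 = -218572152/1099201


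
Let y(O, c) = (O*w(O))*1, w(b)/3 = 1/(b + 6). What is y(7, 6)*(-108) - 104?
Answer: -3620/13 ≈ -278.46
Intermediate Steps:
w(b) = 3/(6 + b) (w(b) = 3/(b + 6) = 3/(6 + b))
y(O, c) = 3*O/(6 + O) (y(O, c) = (O*(3/(6 + O)))*1 = (3*O/(6 + O))*1 = 3*O/(6 + O))
y(7, 6)*(-108) - 104 = (3*7/(6 + 7))*(-108) - 104 = (3*7/13)*(-108) - 104 = (3*7*(1/13))*(-108) - 104 = (21/13)*(-108) - 104 = -2268/13 - 104 = -3620/13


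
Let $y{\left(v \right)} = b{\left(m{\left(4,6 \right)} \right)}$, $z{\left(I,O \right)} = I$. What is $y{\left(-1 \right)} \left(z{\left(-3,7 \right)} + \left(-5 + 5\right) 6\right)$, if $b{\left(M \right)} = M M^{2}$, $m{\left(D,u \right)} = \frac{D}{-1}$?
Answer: $192$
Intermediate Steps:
$m{\left(D,u \right)} = - D$ ($m{\left(D,u \right)} = D \left(-1\right) = - D$)
$b{\left(M \right)} = M^{3}$
$y{\left(v \right)} = -64$ ($y{\left(v \right)} = \left(\left(-1\right) 4\right)^{3} = \left(-4\right)^{3} = -64$)
$y{\left(-1 \right)} \left(z{\left(-3,7 \right)} + \left(-5 + 5\right) 6\right) = - 64 \left(-3 + \left(-5 + 5\right) 6\right) = - 64 \left(-3 + 0 \cdot 6\right) = - 64 \left(-3 + 0\right) = \left(-64\right) \left(-3\right) = 192$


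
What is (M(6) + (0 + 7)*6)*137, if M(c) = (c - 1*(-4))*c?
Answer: 13974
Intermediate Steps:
M(c) = c*(4 + c) (M(c) = (c + 4)*c = (4 + c)*c = c*(4 + c))
(M(6) + (0 + 7)*6)*137 = (6*(4 + 6) + (0 + 7)*6)*137 = (6*10 + 7*6)*137 = (60 + 42)*137 = 102*137 = 13974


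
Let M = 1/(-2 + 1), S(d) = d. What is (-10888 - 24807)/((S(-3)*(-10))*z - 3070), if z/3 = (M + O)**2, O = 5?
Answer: 7139/326 ≈ 21.899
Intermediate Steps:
M = -1 (M = 1/(-1) = -1)
z = 48 (z = 3*(-1 + 5)**2 = 3*4**2 = 3*16 = 48)
(-10888 - 24807)/((S(-3)*(-10))*z - 3070) = (-10888 - 24807)/(-3*(-10)*48 - 3070) = -35695/(30*48 - 3070) = -35695/(1440 - 3070) = -35695/(-1630) = -35695*(-1/1630) = 7139/326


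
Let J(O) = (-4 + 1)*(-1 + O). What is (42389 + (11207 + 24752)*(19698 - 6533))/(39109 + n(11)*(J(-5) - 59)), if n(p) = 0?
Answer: 473442624/39109 ≈ 12106.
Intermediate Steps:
J(O) = 3 - 3*O (J(O) = -3*(-1 + O) = 3 - 3*O)
(42389 + (11207 + 24752)*(19698 - 6533))/(39109 + n(11)*(J(-5) - 59)) = (42389 + (11207 + 24752)*(19698 - 6533))/(39109 + 0*((3 - 3*(-5)) - 59)) = (42389 + 35959*13165)/(39109 + 0*((3 + 15) - 59)) = (42389 + 473400235)/(39109 + 0*(18 - 59)) = 473442624/(39109 + 0*(-41)) = 473442624/(39109 + 0) = 473442624/39109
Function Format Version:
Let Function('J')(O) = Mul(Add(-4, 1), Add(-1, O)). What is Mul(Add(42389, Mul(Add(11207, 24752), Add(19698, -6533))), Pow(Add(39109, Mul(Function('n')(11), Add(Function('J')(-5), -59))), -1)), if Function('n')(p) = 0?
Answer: Rational(473442624, 39109) ≈ 12106.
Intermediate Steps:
Function('J')(O) = Add(3, Mul(-3, O)) (Function('J')(O) = Mul(-3, Add(-1, O)) = Add(3, Mul(-3, O)))
Mul(Add(42389, Mul(Add(11207, 24752), Add(19698, -6533))), Pow(Add(39109, Mul(Function('n')(11), Add(Function('J')(-5), -59))), -1)) = Mul(Add(42389, Mul(Add(11207, 24752), Add(19698, -6533))), Pow(Add(39109, Mul(0, Add(Add(3, Mul(-3, -5)), -59))), -1)) = Mul(Add(42389, Mul(35959, 13165)), Pow(Add(39109, Mul(0, Add(Add(3, 15), -59))), -1)) = Mul(Add(42389, 473400235), Pow(Add(39109, Mul(0, Add(18, -59))), -1)) = Mul(473442624, Pow(Add(39109, Mul(0, -41)), -1)) = Mul(473442624, Pow(Add(39109, 0), -1)) = Mul(473442624, Pow(39109, -1)) = Mul(473442624, Rational(1, 39109)) = Rational(473442624, 39109)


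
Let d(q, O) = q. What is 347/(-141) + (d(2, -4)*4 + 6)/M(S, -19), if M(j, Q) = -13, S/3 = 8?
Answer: -6485/1833 ≈ -3.5379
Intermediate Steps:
S = 24 (S = 3*8 = 24)
347/(-141) + (d(2, -4)*4 + 6)/M(S, -19) = 347/(-141) + (2*4 + 6)/(-13) = 347*(-1/141) + (8 + 6)*(-1/13) = -347/141 + 14*(-1/13) = -347/141 - 14/13 = -6485/1833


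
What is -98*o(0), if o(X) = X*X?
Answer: 0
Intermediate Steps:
o(X) = X**2
-98*o(0) = -98*0**2 = -98*0 = 0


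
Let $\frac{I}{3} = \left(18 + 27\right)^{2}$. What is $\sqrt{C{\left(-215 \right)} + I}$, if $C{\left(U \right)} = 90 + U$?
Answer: $5 \sqrt{238} \approx 77.136$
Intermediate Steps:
$I = 6075$ ($I = 3 \left(18 + 27\right)^{2} = 3 \cdot 45^{2} = 3 \cdot 2025 = 6075$)
$\sqrt{C{\left(-215 \right)} + I} = \sqrt{\left(90 - 215\right) + 6075} = \sqrt{-125 + 6075} = \sqrt{5950} = 5 \sqrt{238}$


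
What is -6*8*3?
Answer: -144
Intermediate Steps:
-6*8*3 = -48*3 = -144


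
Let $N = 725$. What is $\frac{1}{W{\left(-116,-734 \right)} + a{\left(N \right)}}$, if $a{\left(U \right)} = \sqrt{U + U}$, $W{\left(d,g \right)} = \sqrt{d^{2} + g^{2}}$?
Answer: $\frac{1}{2 \sqrt{138053} + 5 \sqrt{58}} \approx 0.0012801$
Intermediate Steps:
$a{\left(U \right)} = \sqrt{2} \sqrt{U}$ ($a{\left(U \right)} = \sqrt{2 U} = \sqrt{2} \sqrt{U}$)
$\frac{1}{W{\left(-116,-734 \right)} + a{\left(N \right)}} = \frac{1}{\sqrt{\left(-116\right)^{2} + \left(-734\right)^{2}} + \sqrt{2} \sqrt{725}} = \frac{1}{\sqrt{13456 + 538756} + \sqrt{2} \cdot 5 \sqrt{29}} = \frac{1}{\sqrt{552212} + 5 \sqrt{58}} = \frac{1}{2 \sqrt{138053} + 5 \sqrt{58}}$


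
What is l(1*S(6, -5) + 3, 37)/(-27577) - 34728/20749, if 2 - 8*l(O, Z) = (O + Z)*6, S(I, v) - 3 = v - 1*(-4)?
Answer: -3828182599/2288780692 ≈ -1.6726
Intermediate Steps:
S(I, v) = 7 + v (S(I, v) = 3 + (v - 1*(-4)) = 3 + (v + 4) = 3 + (4 + v) = 7 + v)
l(O, Z) = ¼ - 3*O/4 - 3*Z/4 (l(O, Z) = ¼ - (O + Z)*6/8 = ¼ - (6*O + 6*Z)/8 = ¼ + (-3*O/4 - 3*Z/4) = ¼ - 3*O/4 - 3*Z/4)
l(1*S(6, -5) + 3, 37)/(-27577) - 34728/20749 = (¼ - 3*(1*(7 - 5) + 3)/4 - ¾*37)/(-27577) - 34728/20749 = (¼ - 3*(1*2 + 3)/4 - 111/4)*(-1/27577) - 34728*1/20749 = (¼ - 3*(2 + 3)/4 - 111/4)*(-1/27577) - 34728/20749 = (¼ - ¾*5 - 111/4)*(-1/27577) - 34728/20749 = (¼ - 15/4 - 111/4)*(-1/27577) - 34728/20749 = -125/4*(-1/27577) - 34728/20749 = 125/110308 - 34728/20749 = -3828182599/2288780692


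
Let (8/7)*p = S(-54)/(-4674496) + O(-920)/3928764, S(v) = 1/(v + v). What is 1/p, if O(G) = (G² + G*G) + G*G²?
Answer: -188897056487424/32688548589445403 ≈ -0.0057787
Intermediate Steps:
S(v) = 1/(2*v)
O(G) = G³ + 2*G² (O(G) = (G² + G²) + G³ = 2*G² + G³ = G³ + 2*G²)
p = -32688548589445403/188897056487424 (p = 7*(((½)/(-54))/(-4674496) + ((-920)²*(2 - 920))/3928764)/8 = 7*(((½)*(-1/54))*(-1/4674496) + (846400*(-918))*(1/3928764))/8 = 7*(-1/108*(-1/4674496) - 776995200*1/3928764)/8 = 7*(1/504845568 - 64749600/327397)/8 = (7/8)*(-32688548589445403/165284924426496) = -32688548589445403/188897056487424 ≈ -173.05)
1/p = 1/(-32688548589445403/188897056487424) = -188897056487424/32688548589445403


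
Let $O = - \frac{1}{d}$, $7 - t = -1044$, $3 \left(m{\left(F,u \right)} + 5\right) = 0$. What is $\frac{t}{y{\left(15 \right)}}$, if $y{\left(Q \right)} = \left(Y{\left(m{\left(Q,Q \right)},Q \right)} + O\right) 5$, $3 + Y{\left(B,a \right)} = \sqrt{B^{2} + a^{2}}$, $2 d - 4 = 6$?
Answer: $\frac{8408}{2997} + \frac{26275 \sqrt{10}}{5994} \approx 16.667$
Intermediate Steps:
$d = 5$ ($d = 2 + \frac{1}{2} \cdot 6 = 2 + 3 = 5$)
$m{\left(F,u \right)} = -5$ ($m{\left(F,u \right)} = -5 + \frac{1}{3} \cdot 0 = -5 + 0 = -5$)
$t = 1051$ ($t = 7 - -1044 = 7 + 1044 = 1051$)
$Y{\left(B,a \right)} = -3 + \sqrt{B^{2} + a^{2}}$
$O = - \frac{1}{5} \approx -0.2$
$y{\left(Q \right)} = -16 + 5 \sqrt{25 + Q^{2}}$ ($y{\left(Q \right)} = \left(\left(-3 + \sqrt{\left(-5\right)^{2} + Q^{2}}\right) - \frac{1}{5}\right) 5 = \left(\left(-3 + \sqrt{25 + Q^{2}}\right) - \frac{1}{5}\right) 5 = \left(- \frac{16}{5} + \sqrt{25 + Q^{2}}\right) 5 = -16 + 5 \sqrt{25 + Q^{2}}$)
$\frac{t}{y{\left(15 \right)}} = \frac{1051}{-16 + 5 \sqrt{25 + 15^{2}}} = \frac{1051}{-16 + 5 \sqrt{25 + 225}} = \frac{1051}{-16 + 5 \sqrt{250}} = \frac{1051}{-16 + 5 \cdot 5 \sqrt{10}} = \frac{1051}{-16 + 25 \sqrt{10}}$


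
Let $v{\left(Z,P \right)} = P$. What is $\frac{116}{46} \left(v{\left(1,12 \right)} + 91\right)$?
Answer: $\frac{5974}{23} \approx 259.74$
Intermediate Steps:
$\frac{116}{46} \left(v{\left(1,12 \right)} + 91\right) = \frac{116}{46} \left(12 + 91\right) = 116 \cdot \frac{1}{46} \cdot 103 = \frac{58}{23} \cdot 103 = \frac{5974}{23}$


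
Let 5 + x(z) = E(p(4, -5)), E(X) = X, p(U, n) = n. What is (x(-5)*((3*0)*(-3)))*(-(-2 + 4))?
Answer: 0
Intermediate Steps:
x(z) = -10 (x(z) = -5 - 5 = -10)
(x(-5)*((3*0)*(-3)))*(-(-2 + 4)) = (-10*3*0*(-3))*(-(-2 + 4)) = (-0*(-3))*(-1*2) = -10*0*(-2) = 0*(-2) = 0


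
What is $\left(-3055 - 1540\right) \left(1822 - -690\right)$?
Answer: $-11542640$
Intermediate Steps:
$\left(-3055 - 1540\right) \left(1822 - -690\right) = - 4595 \left(1822 + 690\right) = \left(-4595\right) 2512 = -11542640$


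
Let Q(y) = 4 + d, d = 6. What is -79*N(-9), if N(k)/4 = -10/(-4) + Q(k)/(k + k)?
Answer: -5530/9 ≈ -614.44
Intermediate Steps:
Q(y) = 10 (Q(y) = 4 + 6 = 10)
N(k) = 10 + 20/k (N(k) = 4*(-10/(-4) + 10/(k + k)) = 4*(-10*(-1/4) + 10/((2*k))) = 4*(5/2 + 10*(1/(2*k))) = 4*(5/2 + 5/k) = 10 + 20/k)
-79*N(-9) = -79*(10 + 20/(-9)) = -79*(10 + 20*(-1/9)) = -79*(10 - 20/9) = -79*70/9 = -5530/9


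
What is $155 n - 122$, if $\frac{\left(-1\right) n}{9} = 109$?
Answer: $-152177$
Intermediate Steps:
$n = -981$ ($n = \left(-9\right) 109 = -981$)
$155 n - 122 = 155 \left(-981\right) - 122 = -152055 - 122 = -152177$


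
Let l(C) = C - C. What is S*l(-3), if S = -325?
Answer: 0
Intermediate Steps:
l(C) = 0
S*l(-3) = -325*0 = 0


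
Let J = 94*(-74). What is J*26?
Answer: -180856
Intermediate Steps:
J = -6956
J*26 = -6956*26 = -180856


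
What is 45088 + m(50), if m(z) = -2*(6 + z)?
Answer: 44976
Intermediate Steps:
m(z) = -12 - 2*z
45088 + m(50) = 45088 + (-12 - 2*50) = 45088 + (-12 - 100) = 45088 - 112 = 44976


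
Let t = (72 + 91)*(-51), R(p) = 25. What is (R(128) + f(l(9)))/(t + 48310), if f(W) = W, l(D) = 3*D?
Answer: 52/39997 ≈ 0.0013001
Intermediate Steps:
t = -8313 (t = 163*(-51) = -8313)
(R(128) + f(l(9)))/(t + 48310) = (25 + 3*9)/(-8313 + 48310) = (25 + 27)/39997 = 52*(1/39997) = 52/39997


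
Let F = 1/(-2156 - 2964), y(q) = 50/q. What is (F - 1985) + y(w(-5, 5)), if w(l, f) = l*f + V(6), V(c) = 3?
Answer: -111923211/56320 ≈ -1987.3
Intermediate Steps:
w(l, f) = 3 + f*l (w(l, f) = l*f + 3 = f*l + 3 = 3 + f*l)
F = -1/5120 (F = 1/(-5120) = -1/5120 ≈ -0.00019531)
(F - 1985) + y(w(-5, 5)) = (-1/5120 - 1985) + 50/(3 + 5*(-5)) = -10163201/5120 + 50/(3 - 25) = -10163201/5120 + 50/(-22) = -10163201/5120 + 50*(-1/22) = -10163201/5120 - 25/11 = -111923211/56320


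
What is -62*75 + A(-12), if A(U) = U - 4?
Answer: -4666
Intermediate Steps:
A(U) = -4 + U
-62*75 + A(-12) = -62*75 + (-4 - 12) = -4650 - 16 = -4666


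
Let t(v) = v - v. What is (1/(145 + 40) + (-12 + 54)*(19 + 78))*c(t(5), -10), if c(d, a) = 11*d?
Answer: 0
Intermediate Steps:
t(v) = 0
(1/(145 + 40) + (-12 + 54)*(19 + 78))*c(t(5), -10) = (1/(145 + 40) + (-12 + 54)*(19 + 78))*(11*0) = (1/185 + 42*97)*0 = (1/185 + 4074)*0 = (753691/185)*0 = 0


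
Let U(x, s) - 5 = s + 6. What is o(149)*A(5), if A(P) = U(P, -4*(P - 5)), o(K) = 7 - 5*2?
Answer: -33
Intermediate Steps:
U(x, s) = 11 + s (U(x, s) = 5 + (s + 6) = 5 + (6 + s) = 11 + s)
o(K) = -3 (o(K) = 7 - 10 = -3)
A(P) = 31 - 4*P (A(P) = 11 - 4*(P - 5) = 11 - 4*(-5 + P) = 11 + (20 - 4*P) = 31 - 4*P)
o(149)*A(5) = -3*(31 - 4*5) = -3*(31 - 20) = -3*11 = -33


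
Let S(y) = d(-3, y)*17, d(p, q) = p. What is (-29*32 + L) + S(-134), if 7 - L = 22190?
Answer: -23162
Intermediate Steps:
S(y) = -51 (S(y) = -3*17 = -51)
L = -22183 (L = 7 - 1*22190 = 7 - 22190 = -22183)
(-29*32 + L) + S(-134) = (-29*32 - 22183) - 51 = (-928 - 22183) - 51 = -23111 - 51 = -23162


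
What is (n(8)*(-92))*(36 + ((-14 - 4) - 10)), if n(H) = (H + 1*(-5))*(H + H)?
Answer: -35328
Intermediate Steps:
n(H) = 2*H*(-5 + H) (n(H) = (H - 5)*(2*H) = (-5 + H)*(2*H) = 2*H*(-5 + H))
(n(8)*(-92))*(36 + ((-14 - 4) - 10)) = ((2*8*(-5 + 8))*(-92))*(36 + ((-14 - 4) - 10)) = ((2*8*3)*(-92))*(36 + (-18 - 10)) = (48*(-92))*(36 - 28) = -4416*8 = -35328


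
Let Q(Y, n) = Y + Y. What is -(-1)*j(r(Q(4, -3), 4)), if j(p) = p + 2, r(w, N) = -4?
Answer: -2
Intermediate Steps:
Q(Y, n) = 2*Y
j(p) = 2 + p
-(-1)*j(r(Q(4, -3), 4)) = -(-1)*(2 - 4) = -(-1)*(-2) = -1*2 = -2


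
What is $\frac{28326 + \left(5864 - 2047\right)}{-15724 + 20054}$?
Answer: $\frac{32143}{4330} \approx 7.4233$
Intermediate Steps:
$\frac{28326 + \left(5864 - 2047\right)}{-15724 + 20054} = \frac{28326 + 3817}{4330} = 32143 \cdot \frac{1}{4330} = \frac{32143}{4330}$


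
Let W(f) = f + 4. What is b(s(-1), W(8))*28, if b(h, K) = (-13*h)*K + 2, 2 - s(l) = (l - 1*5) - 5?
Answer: -56728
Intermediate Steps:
s(l) = 12 - l (s(l) = 2 - ((l - 1*5) - 5) = 2 - ((l - 5) - 5) = 2 - ((-5 + l) - 5) = 2 - (-10 + l) = 2 + (10 - l) = 12 - l)
W(f) = 4 + f
b(h, K) = 2 - 13*K*h (b(h, K) = -13*K*h + 2 = 2 - 13*K*h)
b(s(-1), W(8))*28 = (2 - 13*(4 + 8)*(12 - 1*(-1)))*28 = (2 - 13*12*(12 + 1))*28 = (2 - 13*12*13)*28 = (2 - 2028)*28 = -2026*28 = -56728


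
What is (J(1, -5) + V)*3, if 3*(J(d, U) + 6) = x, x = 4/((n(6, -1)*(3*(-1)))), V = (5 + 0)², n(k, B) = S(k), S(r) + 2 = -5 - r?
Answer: 2227/39 ≈ 57.103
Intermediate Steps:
S(r) = -7 - r (S(r) = -2 + (-5 - r) = -7 - r)
n(k, B) = -7 - k
V = 25 (V = 5² = 25)
x = 4/39 (x = 4/(((-7 - 1*6)*(3*(-1)))) = 4/(((-7 - 6)*(-3))) = 4/((-13*(-3))) = 4/39 ≈ 0.10256)
J(d, U) = -698/117 (J(d, U) = -6 + (⅓)*(4/39) = -6 + 4/117 = -698/117)
(J(1, -5) + V)*3 = (-698/117 + 25)*3 = (2227/117)*3 = 2227/39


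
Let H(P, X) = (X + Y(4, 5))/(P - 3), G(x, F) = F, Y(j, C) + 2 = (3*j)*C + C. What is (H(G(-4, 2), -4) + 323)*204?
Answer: 53856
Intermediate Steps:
Y(j, C) = -2 + C + 3*C*j (Y(j, C) = -2 + ((3*j)*C + C) = -2 + (3*C*j + C) = -2 + (C + 3*C*j) = -2 + C + 3*C*j)
H(P, X) = (63 + X)/(-3 + P) (H(P, X) = (X + (-2 + 5 + 3*5*4))/(P - 3) = (X + (-2 + 5 + 60))/(-3 + P) = (X + 63)/(-3 + P) = (63 + X)/(-3 + P))
(H(G(-4, 2), -4) + 323)*204 = ((63 - 4)/(-3 + 2) + 323)*204 = (59/(-1) + 323)*204 = (-1*59 + 323)*204 = (-59 + 323)*204 = 264*204 = 53856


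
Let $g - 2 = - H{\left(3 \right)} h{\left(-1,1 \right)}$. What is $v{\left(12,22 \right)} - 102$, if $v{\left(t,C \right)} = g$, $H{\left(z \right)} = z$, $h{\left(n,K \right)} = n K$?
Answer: $-97$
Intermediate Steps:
$h{\left(n,K \right)} = K n$
$g = 5$ ($g = 2 + \left(-1\right) 3 \cdot 1 \left(-1\right) = 2 - -3 = 2 + 3 = 5$)
$v{\left(t,C \right)} = 5$
$v{\left(12,22 \right)} - 102 = 5 - 102 = -97$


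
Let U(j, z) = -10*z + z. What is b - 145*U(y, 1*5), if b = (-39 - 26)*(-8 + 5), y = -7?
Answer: 6720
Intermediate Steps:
b = 195 (b = -65*(-3) = 195)
U(j, z) = -9*z
b - 145*U(y, 1*5) = 195 - (-1305)*1*5 = 195 - (-1305)*5 = 195 - 145*(-45) = 195 + 6525 = 6720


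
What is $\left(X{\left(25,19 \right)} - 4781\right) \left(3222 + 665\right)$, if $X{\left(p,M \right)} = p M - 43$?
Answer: $-16904563$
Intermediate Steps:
$X{\left(p,M \right)} = -43 + M p$ ($X{\left(p,M \right)} = M p - 43 = -43 + M p$)
$\left(X{\left(25,19 \right)} - 4781\right) \left(3222 + 665\right) = \left(\left(-43 + 19 \cdot 25\right) - 4781\right) \left(3222 + 665\right) = \left(\left(-43 + 475\right) - 4781\right) 3887 = \left(432 - 4781\right) 3887 = \left(-4349\right) 3887 = -16904563$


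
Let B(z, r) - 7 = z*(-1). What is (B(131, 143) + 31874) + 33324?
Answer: 65074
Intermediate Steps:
B(z, r) = 7 - z (B(z, r) = 7 + z*(-1) = 7 - z)
(B(131, 143) + 31874) + 33324 = ((7 - 1*131) + 31874) + 33324 = ((7 - 131) + 31874) + 33324 = (-124 + 31874) + 33324 = 31750 + 33324 = 65074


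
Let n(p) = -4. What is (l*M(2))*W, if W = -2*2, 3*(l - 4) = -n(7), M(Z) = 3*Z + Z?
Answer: -512/3 ≈ -170.67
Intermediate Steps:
M(Z) = 4*Z
l = 16/3 (l = 4 + (-1*(-4))/3 = 4 + (⅓)*4 = 4 + 4/3 = 16/3 ≈ 5.3333)
W = -4
(l*M(2))*W = (16*(4*2)/3)*(-4) = ((16/3)*8)*(-4) = (128/3)*(-4) = -512/3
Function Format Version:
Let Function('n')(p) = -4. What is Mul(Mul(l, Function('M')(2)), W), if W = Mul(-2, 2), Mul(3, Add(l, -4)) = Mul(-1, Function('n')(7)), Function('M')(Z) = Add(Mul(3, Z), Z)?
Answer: Rational(-512, 3) ≈ -170.67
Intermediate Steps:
Function('M')(Z) = Mul(4, Z)
l = Rational(16, 3) (l = Add(4, Mul(Rational(1, 3), Mul(-1, -4))) = Add(4, Mul(Rational(1, 3), 4)) = Add(4, Rational(4, 3)) = Rational(16, 3) ≈ 5.3333)
W = -4
Mul(Mul(l, Function('M')(2)), W) = Mul(Mul(Rational(16, 3), Mul(4, 2)), -4) = Mul(Mul(Rational(16, 3), 8), -4) = Mul(Rational(128, 3), -4) = Rational(-512, 3)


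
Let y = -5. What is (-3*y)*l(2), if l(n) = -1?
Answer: -15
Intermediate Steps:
(-3*y)*l(2) = -3*(-5)*(-1) = 15*(-1) = -15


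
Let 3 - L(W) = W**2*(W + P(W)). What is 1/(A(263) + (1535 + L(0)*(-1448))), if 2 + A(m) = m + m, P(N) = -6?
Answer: -1/2285 ≈ -0.00043764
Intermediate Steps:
A(m) = -2 + 2*m (A(m) = -2 + (m + m) = -2 + 2*m)
L(W) = 3 - W**2*(-6 + W) (L(W) = 3 - W**2*(W - 6) = 3 - W**2*(-6 + W))
1/(A(263) + (1535 + L(0)*(-1448))) = 1/((-2 + 2*263) + (1535 + (3 - 1*0**3 + 6*0**2)*(-1448))) = 1/((-2 + 526) + (1535 + (3 - 1*0 + 6*0)*(-1448))) = 1/(524 + (1535 + (3 + 0 + 0)*(-1448))) = 1/(524 + (1535 + 3*(-1448))) = 1/(524 + (1535 - 4344)) = 1/(524 - 2809) = 1/(-2285) = -1/2285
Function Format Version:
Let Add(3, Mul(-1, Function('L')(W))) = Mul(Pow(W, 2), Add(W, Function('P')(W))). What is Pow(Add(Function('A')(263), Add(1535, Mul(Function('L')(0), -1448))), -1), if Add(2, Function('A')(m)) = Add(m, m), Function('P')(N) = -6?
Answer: Rational(-1, 2285) ≈ -0.00043764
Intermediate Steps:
Function('A')(m) = Add(-2, Mul(2, m)) (Function('A')(m) = Add(-2, Add(m, m)) = Add(-2, Mul(2, m)))
Function('L')(W) = Add(3, Mul(-1, Pow(W, 2), Add(-6, W))) (Function('L')(W) = Add(3, Mul(-1, Mul(Pow(W, 2), Add(W, -6)))) = Add(3, Mul(-1, Mul(Pow(W, 2), Add(-6, W)))) = Add(3, Mul(-1, Pow(W, 2), Add(-6, W))))
Pow(Add(Function('A')(263), Add(1535, Mul(Function('L')(0), -1448))), -1) = Pow(Add(Add(-2, Mul(2, 263)), Add(1535, Mul(Add(3, Mul(-1, Pow(0, 3)), Mul(6, Pow(0, 2))), -1448))), -1) = Pow(Add(Add(-2, 526), Add(1535, Mul(Add(3, Mul(-1, 0), Mul(6, 0)), -1448))), -1) = Pow(Add(524, Add(1535, Mul(Add(3, 0, 0), -1448))), -1) = Pow(Add(524, Add(1535, Mul(3, -1448))), -1) = Pow(Add(524, Add(1535, -4344)), -1) = Pow(Add(524, -2809), -1) = Pow(-2285, -1) = Rational(-1, 2285)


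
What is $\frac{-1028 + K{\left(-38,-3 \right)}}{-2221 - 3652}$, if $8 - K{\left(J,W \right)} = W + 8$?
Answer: $\frac{1025}{5873} \approx 0.17453$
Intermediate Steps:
$K{\left(J,W \right)} = - W$ ($K{\left(J,W \right)} = 8 - \left(W + 8\right) = 8 - \left(8 + W\right) = - W$)
$\frac{-1028 + K{\left(-38,-3 \right)}}{-2221 - 3652} = \frac{-1028 - -3}{-2221 - 3652} = \frac{-1028 + 3}{-5873} = \left(-1025\right) \left(- \frac{1}{5873}\right) = \frac{1025}{5873}$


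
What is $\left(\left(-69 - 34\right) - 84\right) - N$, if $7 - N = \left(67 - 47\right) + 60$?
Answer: $-114$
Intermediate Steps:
$N = -73$ ($N = 7 - \left(\left(67 - 47\right) + 60\right) = 7 - \left(20 + 60\right) = 7 - 80 = -73$)
$\left(\left(-69 - 34\right) - 84\right) - N = \left(\left(-69 - 34\right) - 84\right) - -73 = \left(-103 - 84\right) + 73 = -187 + 73 = -114$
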